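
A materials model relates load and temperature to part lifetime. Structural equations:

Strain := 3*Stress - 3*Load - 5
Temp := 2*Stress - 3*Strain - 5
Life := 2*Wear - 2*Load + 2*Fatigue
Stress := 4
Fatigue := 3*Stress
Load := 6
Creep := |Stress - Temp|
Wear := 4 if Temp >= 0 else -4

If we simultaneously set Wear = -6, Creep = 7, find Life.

0

Under do(Wear = -6, Creep = 7), each intervened variable's structural equation is replaced by its fixed value.
Fatigue = 3*Stress  [with Stress=4]  = 12
Life = 2*Wear - 2*Load + 2*Fatigue  [with Wear=-6, Load=6, Fatigue=12]  = 0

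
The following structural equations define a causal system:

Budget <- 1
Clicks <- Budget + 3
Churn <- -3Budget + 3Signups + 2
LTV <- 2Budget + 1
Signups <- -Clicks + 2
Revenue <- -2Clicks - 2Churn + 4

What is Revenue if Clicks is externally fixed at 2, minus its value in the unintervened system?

do(Clicks=2) replaces the equation Clicks <- Budget + 3 with the constant Clicks = 2.
Signups = -Clicks + 2  [with Clicks=2]  = 0
Churn = -3Budget + 3Signups + 2  [with Budget=1, Signups=0]  = -1
Revenue = -2Clicks - 2Churn + 4  [with Clicks=2, Churn=-1]  = 2
Without intervention: Clicks = Budget + 3  [with Budget=1]  = 4; Signups = -Clicks + 2  [with Clicks=4]  = -2; Churn = -3Budget + 3Signups + 2  [with Budget=1, Signups=-2]  = -7; Revenue = -2Clicks - 2Churn + 4  [with Clicks=4, Churn=-7]  = 10.
Change = 2 − 10 = -8.

-8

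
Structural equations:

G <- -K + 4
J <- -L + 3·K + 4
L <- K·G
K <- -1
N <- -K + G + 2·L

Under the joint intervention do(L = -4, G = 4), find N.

-3

Setting L = -4, G = 4 by intervention discards those variables' equations.
N = -K + G + 2·L  [with K=-1, G=4, L=-4]  = -3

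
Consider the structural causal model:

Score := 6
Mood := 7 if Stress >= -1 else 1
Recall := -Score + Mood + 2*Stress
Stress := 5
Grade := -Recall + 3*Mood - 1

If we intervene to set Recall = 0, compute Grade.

20

Intervening sets Recall = 0 and removes its equation (Recall := -Score + Mood + 2*Stress).
Mood = 7 if Stress >= -1 else 1  [with Stress=5]  = 7
Grade = -Recall + 3*Mood - 1  [with Recall=0, Mood=7]  = 20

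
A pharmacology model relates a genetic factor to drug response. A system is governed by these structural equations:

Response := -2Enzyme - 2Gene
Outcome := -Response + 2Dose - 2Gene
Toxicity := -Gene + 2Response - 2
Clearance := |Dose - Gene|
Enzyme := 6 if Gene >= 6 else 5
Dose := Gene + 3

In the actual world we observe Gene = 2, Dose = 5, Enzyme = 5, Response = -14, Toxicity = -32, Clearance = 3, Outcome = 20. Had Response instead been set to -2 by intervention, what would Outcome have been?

8

The intervention breaks the incoming arrows to Response: Response := -2Enzyme - 2Gene no longer applies, and Response = -2.
Dose = Gene + 3  [with Gene=2]  = 5
Outcome = -Response + 2Dose - 2Gene  [with Response=-2, Dose=5, Gene=2]  = 8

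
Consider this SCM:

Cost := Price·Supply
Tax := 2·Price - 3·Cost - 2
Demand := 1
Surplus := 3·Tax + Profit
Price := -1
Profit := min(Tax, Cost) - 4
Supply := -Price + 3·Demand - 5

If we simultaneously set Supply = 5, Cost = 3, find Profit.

Setting Supply = 5, Cost = 3 by intervention discards those variables' equations.
Tax = 2·Price - 3·Cost - 2  [with Price=-1, Cost=3]  = -13
Profit = min(Tax, Cost) - 4  [with Tax=-13, Cost=3]  = -17

-17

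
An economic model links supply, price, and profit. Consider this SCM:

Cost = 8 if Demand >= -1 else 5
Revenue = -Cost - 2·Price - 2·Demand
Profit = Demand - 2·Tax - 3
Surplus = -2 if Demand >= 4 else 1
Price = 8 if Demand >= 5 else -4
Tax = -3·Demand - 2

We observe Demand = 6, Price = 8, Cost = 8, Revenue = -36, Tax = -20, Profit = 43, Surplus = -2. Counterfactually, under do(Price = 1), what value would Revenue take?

Under do(Price=1), the mechanism Price = 8 if Demand >= 5 else -4 is discarded; Price is fixed at 1.
Cost = 8 if Demand >= -1 else 5  [with Demand=6]  = 8
Revenue = -Cost - 2·Price - 2·Demand  [with Cost=8, Price=1, Demand=6]  = -22

-22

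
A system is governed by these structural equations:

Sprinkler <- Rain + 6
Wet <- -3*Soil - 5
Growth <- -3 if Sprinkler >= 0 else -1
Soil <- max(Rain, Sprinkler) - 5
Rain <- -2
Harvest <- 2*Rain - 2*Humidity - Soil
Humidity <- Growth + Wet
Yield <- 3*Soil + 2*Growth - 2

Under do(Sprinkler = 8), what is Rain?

Under do(Sprinkler=8), the mechanism Sprinkler <- Rain + 6 is discarded; Sprinkler is fixed at 8.
Rain is not downstream of the intervention, so its value is determined by the original equations.

-2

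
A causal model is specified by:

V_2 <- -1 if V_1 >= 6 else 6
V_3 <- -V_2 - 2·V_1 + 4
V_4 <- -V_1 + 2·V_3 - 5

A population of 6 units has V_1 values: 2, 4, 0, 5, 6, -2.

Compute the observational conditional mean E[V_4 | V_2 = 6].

Conditioning on V_2=6 selects the 5 unit(s) with V_1 ∈ {2, 4, 0, 5, -2}. Their V_4 values: -19, -29, -9, -34, 1. Mean = -18.

-18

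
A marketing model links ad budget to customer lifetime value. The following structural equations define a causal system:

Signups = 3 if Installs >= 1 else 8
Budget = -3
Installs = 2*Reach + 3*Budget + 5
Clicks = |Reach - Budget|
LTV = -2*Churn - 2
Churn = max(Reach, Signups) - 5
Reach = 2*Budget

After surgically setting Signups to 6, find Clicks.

3

do(Signups=6) replaces the equation Signups = 3 if Installs >= 1 else 8 with the constant Signups = 6.
Clicks is not downstream of the intervention, so its value is determined by the original equations.
Reach = 2*Budget  [with Budget=-3]  = -6
Clicks = |Reach - Budget|  [with Reach=-6, Budget=-3]  = 3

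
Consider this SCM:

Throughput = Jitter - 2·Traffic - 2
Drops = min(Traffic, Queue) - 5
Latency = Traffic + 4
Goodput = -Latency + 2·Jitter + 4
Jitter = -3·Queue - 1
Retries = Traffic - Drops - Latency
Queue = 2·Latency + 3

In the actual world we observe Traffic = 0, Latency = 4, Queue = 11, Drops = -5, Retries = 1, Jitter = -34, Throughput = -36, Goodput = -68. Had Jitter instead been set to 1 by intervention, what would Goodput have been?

2

Intervening sets Jitter = 1 and removes its equation (Jitter = -3·Queue - 1).
Latency = Traffic + 4  [with Traffic=0]  = 4
Goodput = -Latency + 2·Jitter + 4  [with Latency=4, Jitter=1]  = 2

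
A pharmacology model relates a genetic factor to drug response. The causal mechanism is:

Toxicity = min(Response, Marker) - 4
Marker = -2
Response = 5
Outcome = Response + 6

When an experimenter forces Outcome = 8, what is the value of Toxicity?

-6

Under do(Outcome=8), the mechanism Outcome = Response + 6 is discarded; Outcome is fixed at 8.
Since Toxicity is not a descendant of the intervened variable, it is unaffected.
Toxicity = min(Response, Marker) - 4  [with Response=5, Marker=-2]  = -6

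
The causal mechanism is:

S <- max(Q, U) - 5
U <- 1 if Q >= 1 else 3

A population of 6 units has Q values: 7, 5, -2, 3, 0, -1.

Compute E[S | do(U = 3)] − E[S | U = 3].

1

Every unit gets U=3 under the intervention. S values become 2, 0, -2, -2, -2, -2; E[S|do(U=3)] = -1.
Observing U=3 restricts to units where U's equation naturally yields 3: Q ∈ {-2, 0, -1}. In that subpopulation S = -2, -2, -2, mean -2.
Difference = -1 − (-2) = 1.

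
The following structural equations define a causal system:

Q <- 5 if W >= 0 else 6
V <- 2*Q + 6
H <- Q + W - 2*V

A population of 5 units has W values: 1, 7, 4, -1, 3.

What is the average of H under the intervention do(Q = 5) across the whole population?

-24.2

Under do(Q=5), Q's equation is replaced by Q=5 for every unit. Per-unit H: -26, -20, -23, -28, -24. Mean = -24.2.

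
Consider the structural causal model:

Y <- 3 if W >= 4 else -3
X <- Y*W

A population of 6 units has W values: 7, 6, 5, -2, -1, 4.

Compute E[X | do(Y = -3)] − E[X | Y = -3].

The intervention sets Y=-3 in all 6 units regardless of W. Recomputing X per unit gives -21, -18, -15, 6, 3, -12; average -9.5.
Observing Y=-3 restricts to units where Y's equation naturally yields -3: W ∈ {-2, -1}. In that subpopulation X = 6, 3, mean 4.5.
Difference = -9.5 − 4.5 = -14.

-14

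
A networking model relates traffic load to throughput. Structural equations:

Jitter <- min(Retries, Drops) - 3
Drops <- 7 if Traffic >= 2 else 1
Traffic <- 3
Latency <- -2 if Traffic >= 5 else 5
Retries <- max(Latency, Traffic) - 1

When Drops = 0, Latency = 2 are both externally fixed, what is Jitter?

-3

Setting Drops = 0, Latency = 2 by intervention discards those variables' equations.
Retries = max(Latency, Traffic) - 1  [with Latency=2, Traffic=3]  = 2
Jitter = min(Retries, Drops) - 3  [with Retries=2, Drops=0]  = -3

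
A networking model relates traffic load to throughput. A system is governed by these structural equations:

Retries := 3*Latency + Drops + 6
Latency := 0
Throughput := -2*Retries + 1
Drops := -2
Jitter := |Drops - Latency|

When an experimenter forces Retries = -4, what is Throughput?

do(Retries=-4) replaces the equation Retries := 3*Latency + Drops + 6 with the constant Retries = -4.
Throughput = -2*Retries + 1  [with Retries=-4]  = 9

9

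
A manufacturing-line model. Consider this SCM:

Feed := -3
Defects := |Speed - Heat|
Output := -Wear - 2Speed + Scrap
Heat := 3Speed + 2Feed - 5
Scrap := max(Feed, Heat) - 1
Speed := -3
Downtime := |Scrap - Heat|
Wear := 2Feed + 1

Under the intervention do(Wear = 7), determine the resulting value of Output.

The intervention breaks the incoming arrows to Wear: Wear := 2Feed + 1 no longer applies, and Wear = 7.
Heat = 3Speed + 2Feed - 5  [with Speed=-3, Feed=-3]  = -20
Scrap = max(Feed, Heat) - 1  [with Feed=-3, Heat=-20]  = -4
Output = -Wear - 2Speed + Scrap  [with Wear=7, Speed=-3, Scrap=-4]  = -5

-5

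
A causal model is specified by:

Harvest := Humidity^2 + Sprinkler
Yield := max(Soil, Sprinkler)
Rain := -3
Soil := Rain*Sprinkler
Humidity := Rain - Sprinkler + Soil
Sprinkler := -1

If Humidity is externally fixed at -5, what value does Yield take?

Intervening sets Humidity = -5 and removes its equation (Humidity := Rain - Sprinkler + Soil).
No directed path runs from Humidity to Yield, so Yield keeps its natural value.
Soil = Rain*Sprinkler  [with Rain=-3, Sprinkler=-1]  = 3
Yield = max(Soil, Sprinkler)  [with Soil=3, Sprinkler=-1]  = 3

3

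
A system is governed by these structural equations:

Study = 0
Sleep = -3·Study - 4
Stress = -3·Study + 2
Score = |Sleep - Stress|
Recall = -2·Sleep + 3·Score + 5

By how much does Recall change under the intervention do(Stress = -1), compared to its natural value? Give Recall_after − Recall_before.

do(Stress=-1) replaces the equation Stress = -3·Study + 2 with the constant Stress = -1.
Sleep = -3·Study - 4  [with Study=0]  = -4
Score = |Sleep - Stress|  [with Sleep=-4, Stress=-1]  = 3
Recall = -2·Sleep + 3·Score + 5  [with Sleep=-4, Score=3]  = 22
Without intervention: Sleep = -3·Study - 4  [with Study=0]  = -4; Stress = -3·Study + 2  [with Study=0]  = 2; Score = |Sleep - Stress|  [with Sleep=-4, Stress=2]  = 6; Recall = -2·Sleep + 3·Score + 5  [with Sleep=-4, Score=6]  = 31.
Change = 22 − 31 = -9.

-9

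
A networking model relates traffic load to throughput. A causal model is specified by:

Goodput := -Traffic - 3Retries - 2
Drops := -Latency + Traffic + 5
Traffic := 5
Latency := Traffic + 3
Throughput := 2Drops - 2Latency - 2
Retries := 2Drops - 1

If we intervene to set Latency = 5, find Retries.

Under do(Latency=5), the mechanism Latency := Traffic + 3 is discarded; Latency is fixed at 5.
Drops = -Latency + Traffic + 5  [with Latency=5, Traffic=5]  = 5
Retries = 2Drops - 1  [with Drops=5]  = 9

9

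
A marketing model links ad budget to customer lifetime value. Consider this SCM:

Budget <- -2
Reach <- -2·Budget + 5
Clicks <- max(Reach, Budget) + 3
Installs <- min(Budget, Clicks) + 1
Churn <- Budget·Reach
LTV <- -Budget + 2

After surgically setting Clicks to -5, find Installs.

The intervention breaks the incoming arrows to Clicks: Clicks <- max(Reach, Budget) + 3 no longer applies, and Clicks = -5.
Installs = min(Budget, Clicks) + 1  [with Budget=-2, Clicks=-5]  = -4

-4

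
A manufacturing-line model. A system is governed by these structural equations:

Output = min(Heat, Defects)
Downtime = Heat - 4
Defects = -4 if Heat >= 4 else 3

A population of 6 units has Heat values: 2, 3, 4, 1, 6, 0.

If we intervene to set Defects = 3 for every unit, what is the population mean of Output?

The intervention sets Defects=3 in all 6 units regardless of Heat. Recomputing Output per unit gives 2, 3, 3, 1, 3, 0; average 2.

2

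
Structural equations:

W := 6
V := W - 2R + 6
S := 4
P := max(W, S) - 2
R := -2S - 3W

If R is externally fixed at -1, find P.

4

do(R=-1) replaces the equation R := -2S - 3W with the constant R = -1.
P is not downstream of the intervention, so its value is determined by the original equations.
P = max(W, S) - 2  [with W=6, S=4]  = 4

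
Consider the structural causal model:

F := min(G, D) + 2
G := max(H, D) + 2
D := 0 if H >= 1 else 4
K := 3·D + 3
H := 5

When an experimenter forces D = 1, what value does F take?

3

Under do(D=1), the mechanism D := 0 if H >= 1 else 4 is discarded; D is fixed at 1.
G = max(H, D) + 2  [with H=5, D=1]  = 7
F = min(G, D) + 2  [with G=7, D=1]  = 3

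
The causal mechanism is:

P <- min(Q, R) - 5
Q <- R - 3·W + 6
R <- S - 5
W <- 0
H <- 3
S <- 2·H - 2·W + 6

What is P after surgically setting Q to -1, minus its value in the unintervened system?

The intervention breaks the incoming arrows to Q: Q <- R - 3·W + 6 no longer applies, and Q = -1.
S = 2·H - 2·W + 6  [with H=3, W=0]  = 12
R = S - 5  [with S=12]  = 7
P = min(Q, R) - 5  [with Q=-1, R=7]  = -6
Without intervention: S = 2·H - 2·W + 6  [with H=3, W=0]  = 12; R = S - 5  [with S=12]  = 7; Q = R - 3·W + 6  [with R=7, W=0]  = 13; P = min(Q, R) - 5  [with Q=13, R=7]  = 2.
Change = -6 − 2 = -8.

-8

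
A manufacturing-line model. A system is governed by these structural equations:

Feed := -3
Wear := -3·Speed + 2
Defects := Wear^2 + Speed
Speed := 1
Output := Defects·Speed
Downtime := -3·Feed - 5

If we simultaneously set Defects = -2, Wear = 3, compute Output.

-2

The joint intervention fixes Defects = -2, Wear = 3, removing each variable's own equation.
Output = Defects·Speed  [with Defects=-2, Speed=1]  = -2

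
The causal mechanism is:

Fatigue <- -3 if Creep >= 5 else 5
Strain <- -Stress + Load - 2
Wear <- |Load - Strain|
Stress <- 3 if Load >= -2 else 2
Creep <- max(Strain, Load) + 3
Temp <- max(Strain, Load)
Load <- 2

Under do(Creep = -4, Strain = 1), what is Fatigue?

5

The joint intervention fixes Creep = -4, Strain = 1, removing each variable's own equation.
Fatigue = -3 if Creep >= 5 else 5  [with Creep=-4]  = 5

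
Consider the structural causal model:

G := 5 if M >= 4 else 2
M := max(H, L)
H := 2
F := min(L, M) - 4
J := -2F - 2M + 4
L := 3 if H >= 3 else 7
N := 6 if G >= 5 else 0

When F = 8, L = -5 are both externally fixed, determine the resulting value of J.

-16

The joint intervention fixes F = 8, L = -5, removing each variable's own equation.
M = max(H, L)  [with H=2, L=-5]  = 2
J = -2F - 2M + 4  [with F=8, M=2]  = -16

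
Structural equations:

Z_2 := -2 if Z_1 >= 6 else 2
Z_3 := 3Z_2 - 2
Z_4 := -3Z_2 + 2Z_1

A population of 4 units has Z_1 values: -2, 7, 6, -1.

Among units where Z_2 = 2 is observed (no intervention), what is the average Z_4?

-9

Conditioning on Z_2=2 selects the 2 unit(s) with Z_1 ∈ {-2, -1}. Their Z_4 values: -10, -8. Mean = -9.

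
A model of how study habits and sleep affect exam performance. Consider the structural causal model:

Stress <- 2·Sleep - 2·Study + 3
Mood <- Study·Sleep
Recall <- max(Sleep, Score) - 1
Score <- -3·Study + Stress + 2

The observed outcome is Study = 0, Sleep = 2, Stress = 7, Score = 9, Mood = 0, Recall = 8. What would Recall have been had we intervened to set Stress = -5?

The intervention breaks the incoming arrows to Stress: Stress <- 2·Sleep - 2·Study + 3 no longer applies, and Stress = -5.
Score = -3·Study + Stress + 2  [with Study=0, Stress=-5]  = -3
Recall = max(Sleep, Score) - 1  [with Sleep=2, Score=-3]  = 1

1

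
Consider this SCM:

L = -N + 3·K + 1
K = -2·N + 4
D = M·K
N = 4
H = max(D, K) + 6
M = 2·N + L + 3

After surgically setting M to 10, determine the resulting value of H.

Under do(M=10), the mechanism M = 2·N + L + 3 is discarded; M is fixed at 10.
K = -2·N + 4  [with N=4]  = -4
D = M·K  [with M=10, K=-4]  = -40
H = max(D, K) + 6  [with D=-40, K=-4]  = 2

2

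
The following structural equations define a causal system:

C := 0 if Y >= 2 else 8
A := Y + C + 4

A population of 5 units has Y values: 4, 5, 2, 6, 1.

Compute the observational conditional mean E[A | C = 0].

8.25

E[A|C=0] averages over only the 4 units with C=0 (Y = 4, 5, 2, 6): A = 8, 9, 6, 10, mean 8.25.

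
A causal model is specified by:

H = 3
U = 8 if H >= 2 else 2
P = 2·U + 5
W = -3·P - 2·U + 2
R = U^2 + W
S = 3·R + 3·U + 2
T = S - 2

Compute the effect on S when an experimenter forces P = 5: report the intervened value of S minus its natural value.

The intervention breaks the incoming arrows to P: P = 2·U + 5 no longer applies, and P = 5.
U = 8 if H >= 2 else 2  [with H=3]  = 8
W = -3·P - 2·U + 2  [with P=5, U=8]  = -29
R = U^2 + W  [with U=8, W=-29]  = 35
S = 3·R + 3·U + 2  [with R=35, U=8]  = 131
Without intervention: U = 8 if H >= 2 else 2  [with H=3]  = 8; P = 2·U + 5  [with U=8]  = 21; W = -3·P - 2·U + 2  [with P=21, U=8]  = -77; R = U^2 + W  [with U=8, W=-77]  = -13; S = 3·R + 3·U + 2  [with R=-13, U=8]  = -13.
Change = 131 − (-13) = 144.

144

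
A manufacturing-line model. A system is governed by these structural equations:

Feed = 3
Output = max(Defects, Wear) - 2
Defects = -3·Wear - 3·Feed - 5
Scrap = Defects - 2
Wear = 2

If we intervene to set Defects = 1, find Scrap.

The intervention breaks the incoming arrows to Defects: Defects = -3·Wear - 3·Feed - 5 no longer applies, and Defects = 1.
Scrap = Defects - 2  [with Defects=1]  = -1

-1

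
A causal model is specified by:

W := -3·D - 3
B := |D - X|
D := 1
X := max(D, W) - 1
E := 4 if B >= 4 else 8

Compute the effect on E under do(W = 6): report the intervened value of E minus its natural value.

do(W=6) replaces the equation W := -3·D - 3 with the constant W = 6.
X = max(D, W) - 1  [with D=1, W=6]  = 5
B = |D - X|  [with D=1, X=5]  = 4
E = 4 if B >= 4 else 8  [with B=4]  = 4
Without intervention: W = -3·D - 3  [with D=1]  = -6; X = max(D, W) - 1  [with D=1, W=-6]  = 0; B = |D - X|  [with D=1, X=0]  = 1; E = 4 if B >= 4 else 8  [with B=1]  = 8.
Change = 4 − 8 = -4.

-4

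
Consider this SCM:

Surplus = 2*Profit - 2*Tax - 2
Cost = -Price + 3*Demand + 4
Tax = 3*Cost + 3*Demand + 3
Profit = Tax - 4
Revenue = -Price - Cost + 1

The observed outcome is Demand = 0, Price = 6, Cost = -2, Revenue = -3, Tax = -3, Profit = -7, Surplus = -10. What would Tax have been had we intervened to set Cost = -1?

do(Cost=-1) replaces the equation Cost = -Price + 3*Demand + 4 with the constant Cost = -1.
Tax = 3*Cost + 3*Demand + 3  [with Cost=-1, Demand=0]  = 0

0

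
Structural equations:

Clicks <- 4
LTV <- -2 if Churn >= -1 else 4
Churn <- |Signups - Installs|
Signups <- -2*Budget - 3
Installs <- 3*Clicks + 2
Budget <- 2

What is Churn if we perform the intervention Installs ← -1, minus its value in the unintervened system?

-15

do(Installs=-1) replaces the equation Installs <- 3*Clicks + 2 with the constant Installs = -1.
Signups = -2*Budget - 3  [with Budget=2]  = -7
Churn = |Signups - Installs|  [with Signups=-7, Installs=-1]  = 6
Without intervention: Installs = 3*Clicks + 2  [with Clicks=4]  = 14; Signups = -2*Budget - 3  [with Budget=2]  = -7; Churn = |Signups - Installs|  [with Signups=-7, Installs=14]  = 21.
Change = 6 − 21 = -15.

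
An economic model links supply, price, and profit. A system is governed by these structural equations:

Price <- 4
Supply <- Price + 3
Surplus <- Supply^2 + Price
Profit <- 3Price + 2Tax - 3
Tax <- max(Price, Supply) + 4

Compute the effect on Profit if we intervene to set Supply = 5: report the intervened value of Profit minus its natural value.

-4

Under do(Supply=5), the mechanism Supply <- Price + 3 is discarded; Supply is fixed at 5.
Tax = max(Price, Supply) + 4  [with Price=4, Supply=5]  = 9
Profit = 3Price + 2Tax - 3  [with Price=4, Tax=9]  = 27
Without intervention: Supply = Price + 3  [with Price=4]  = 7; Tax = max(Price, Supply) + 4  [with Price=4, Supply=7]  = 11; Profit = 3Price + 2Tax - 3  [with Price=4, Tax=11]  = 31.
Change = 27 − 31 = -4.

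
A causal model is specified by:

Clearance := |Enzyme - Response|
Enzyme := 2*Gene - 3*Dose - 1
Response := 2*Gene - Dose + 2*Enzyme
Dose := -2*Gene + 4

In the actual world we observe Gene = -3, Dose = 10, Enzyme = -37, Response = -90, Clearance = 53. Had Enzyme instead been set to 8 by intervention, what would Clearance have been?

8

do(Enzyme=8) replaces the equation Enzyme := 2*Gene - 3*Dose - 1 with the constant Enzyme = 8.
Dose = -2*Gene + 4  [with Gene=-3]  = 10
Response = 2*Gene - Dose + 2*Enzyme  [with Gene=-3, Dose=10, Enzyme=8]  = 0
Clearance = |Enzyme - Response|  [with Enzyme=8, Response=0]  = 8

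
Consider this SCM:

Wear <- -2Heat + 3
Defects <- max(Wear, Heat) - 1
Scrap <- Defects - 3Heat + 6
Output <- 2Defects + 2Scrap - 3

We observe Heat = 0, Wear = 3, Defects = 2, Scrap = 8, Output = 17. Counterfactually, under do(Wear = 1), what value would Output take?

do(Wear=1) replaces the equation Wear <- -2Heat + 3 with the constant Wear = 1.
Defects = max(Wear, Heat) - 1  [with Wear=1, Heat=0]  = 0
Scrap = Defects - 3Heat + 6  [with Defects=0, Heat=0]  = 6
Output = 2Defects + 2Scrap - 3  [with Defects=0, Scrap=6]  = 9

9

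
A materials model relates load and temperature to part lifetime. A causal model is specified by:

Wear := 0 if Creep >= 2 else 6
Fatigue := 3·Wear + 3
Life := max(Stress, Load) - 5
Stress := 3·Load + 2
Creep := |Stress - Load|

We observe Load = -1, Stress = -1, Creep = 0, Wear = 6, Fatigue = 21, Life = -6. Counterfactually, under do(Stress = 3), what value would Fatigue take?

do(Stress=3) replaces the equation Stress := 3·Load + 2 with the constant Stress = 3.
Creep = |Stress - Load|  [with Stress=3, Load=-1]  = 4
Wear = 0 if Creep >= 2 else 6  [with Creep=4]  = 0
Fatigue = 3·Wear + 3  [with Wear=0]  = 3

3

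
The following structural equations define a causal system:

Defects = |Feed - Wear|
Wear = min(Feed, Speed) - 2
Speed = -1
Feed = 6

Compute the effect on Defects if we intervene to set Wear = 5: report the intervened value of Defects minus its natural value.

-8

The intervention breaks the incoming arrows to Wear: Wear = min(Feed, Speed) - 2 no longer applies, and Wear = 5.
Defects = |Feed - Wear|  [with Feed=6, Wear=5]  = 1
Without intervention: Wear = min(Feed, Speed) - 2  [with Feed=6, Speed=-1]  = -3; Defects = |Feed - Wear|  [with Feed=6, Wear=-3]  = 9.
Change = 1 − 9 = -8.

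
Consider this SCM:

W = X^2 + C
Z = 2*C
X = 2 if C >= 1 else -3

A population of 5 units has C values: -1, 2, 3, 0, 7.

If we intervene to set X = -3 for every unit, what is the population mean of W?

11.2

The intervention sets X=-3 in all 5 units regardless of C. Recomputing W per unit gives 8, 11, 12, 9, 16; average 11.2.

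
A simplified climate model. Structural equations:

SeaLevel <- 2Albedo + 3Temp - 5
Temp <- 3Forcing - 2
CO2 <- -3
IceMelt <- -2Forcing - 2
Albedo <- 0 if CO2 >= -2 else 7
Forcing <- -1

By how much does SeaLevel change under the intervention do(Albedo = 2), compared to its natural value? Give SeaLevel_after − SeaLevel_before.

-10

The intervention breaks the incoming arrows to Albedo: Albedo <- 0 if CO2 >= -2 else 7 no longer applies, and Albedo = 2.
Temp = 3Forcing - 2  [with Forcing=-1]  = -5
SeaLevel = 2Albedo + 3Temp - 5  [with Albedo=2, Temp=-5]  = -16
Without intervention: Temp = 3Forcing - 2  [with Forcing=-1]  = -5; Albedo = 0 if CO2 >= -2 else 7  [with CO2=-3]  = 7; SeaLevel = 2Albedo + 3Temp - 5  [with Albedo=7, Temp=-5]  = -6.
Change = -16 − (-6) = -10.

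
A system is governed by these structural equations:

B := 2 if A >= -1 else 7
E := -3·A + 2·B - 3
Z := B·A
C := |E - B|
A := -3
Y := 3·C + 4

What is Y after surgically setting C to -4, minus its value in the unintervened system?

-51

Intervening sets C = -4 and removes its equation (C := |E - B|).
Y = 3·C + 4  [with C=-4]  = -8
Without intervention: B = 2 if A >= -1 else 7  [with A=-3]  = 7; E = -3·A + 2·B - 3  [with A=-3, B=7]  = 20; C = |E - B|  [with E=20, B=7]  = 13; Y = 3·C + 4  [with C=13]  = 43.
Change = -8 − 43 = -51.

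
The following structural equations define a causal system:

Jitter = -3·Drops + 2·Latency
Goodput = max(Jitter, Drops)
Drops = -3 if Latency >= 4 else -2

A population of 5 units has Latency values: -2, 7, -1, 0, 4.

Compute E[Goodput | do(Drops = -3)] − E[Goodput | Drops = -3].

Every unit gets Drops=-3 under the intervention. Goodput values become 5, 23, 7, 9, 17; E[Goodput|do(Drops=-3)] = 12.2.
Observing Drops=-3 restricts to units where Drops's equation naturally yields -3: Latency ∈ {7, 4}. In that subpopulation Goodput = 23, 17, mean 20.
Difference = 12.2 − 20 = -7.8.

-7.8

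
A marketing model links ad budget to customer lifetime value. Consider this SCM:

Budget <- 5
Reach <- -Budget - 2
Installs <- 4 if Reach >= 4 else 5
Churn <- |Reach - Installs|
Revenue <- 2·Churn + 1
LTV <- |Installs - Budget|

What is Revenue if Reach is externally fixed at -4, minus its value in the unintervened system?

-6

do(Reach=-4) replaces the equation Reach <- -Budget - 2 with the constant Reach = -4.
Installs = 4 if Reach >= 4 else 5  [with Reach=-4]  = 5
Churn = |Reach - Installs|  [with Reach=-4, Installs=5]  = 9
Revenue = 2·Churn + 1  [with Churn=9]  = 19
Without intervention: Reach = -Budget - 2  [with Budget=5]  = -7; Installs = 4 if Reach >= 4 else 5  [with Reach=-7]  = 5; Churn = |Reach - Installs|  [with Reach=-7, Installs=5]  = 12; Revenue = 2·Churn + 1  [with Churn=12]  = 25.
Change = 19 − 25 = -6.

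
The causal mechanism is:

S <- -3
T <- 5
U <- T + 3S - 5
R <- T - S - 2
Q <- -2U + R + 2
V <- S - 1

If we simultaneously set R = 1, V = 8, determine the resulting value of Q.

Setting R = 1, V = 8 by intervention discards those variables' equations.
U = T + 3S - 5  [with T=5, S=-3]  = -9
Q = -2U + R + 2  [with U=-9, R=1]  = 21

21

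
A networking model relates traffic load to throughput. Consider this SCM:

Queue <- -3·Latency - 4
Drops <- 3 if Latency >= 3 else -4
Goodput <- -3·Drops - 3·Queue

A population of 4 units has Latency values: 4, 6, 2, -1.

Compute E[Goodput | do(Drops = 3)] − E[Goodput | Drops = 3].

-20.25

Every unit gets Drops=3 under the intervention. Goodput values become 39, 57, 21, -6; E[Goodput|do(Drops=3)] = 27.75.
Conditioning on Drops=3 selects the 2 unit(s) with Latency ∈ {4, 6}. Their Goodput values: 39, 57. Mean = 48.
Difference = 27.75 − 48 = -20.25.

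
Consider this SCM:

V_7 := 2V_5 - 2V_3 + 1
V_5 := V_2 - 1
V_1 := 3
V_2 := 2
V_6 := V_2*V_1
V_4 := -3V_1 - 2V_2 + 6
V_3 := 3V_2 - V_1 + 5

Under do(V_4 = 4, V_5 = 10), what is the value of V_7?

Under do(V_4 = 4, V_5 = 10), each intervened variable's structural equation is replaced by its fixed value.
V_3 = 3V_2 - V_1 + 5  [with V_2=2, V_1=3]  = 8
V_7 = 2V_5 - 2V_3 + 1  [with V_5=10, V_3=8]  = 5

5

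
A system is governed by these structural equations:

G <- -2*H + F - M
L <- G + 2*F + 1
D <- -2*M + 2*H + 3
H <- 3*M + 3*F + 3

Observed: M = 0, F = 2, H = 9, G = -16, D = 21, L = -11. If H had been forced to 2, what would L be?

3

The intervention breaks the incoming arrows to H: H <- 3*M + 3*F + 3 no longer applies, and H = 2.
G = -2*H + F - M  [with H=2, F=2, M=0]  = -2
L = G + 2*F + 1  [with G=-2, F=2]  = 3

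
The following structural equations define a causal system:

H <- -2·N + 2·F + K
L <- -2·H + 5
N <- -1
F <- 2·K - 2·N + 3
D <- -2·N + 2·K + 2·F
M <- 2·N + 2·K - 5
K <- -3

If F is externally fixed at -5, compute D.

Under do(F=-5), the mechanism F <- 2·K - 2·N + 3 is discarded; F is fixed at -5.
D = -2·N + 2·K + 2·F  [with N=-1, K=-3, F=-5]  = -14

-14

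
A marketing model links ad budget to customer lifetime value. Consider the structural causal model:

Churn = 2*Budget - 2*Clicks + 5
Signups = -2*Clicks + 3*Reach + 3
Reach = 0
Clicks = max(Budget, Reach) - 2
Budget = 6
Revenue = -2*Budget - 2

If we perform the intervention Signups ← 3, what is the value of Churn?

9

Intervening sets Signups = 3 and removes its equation (Signups = -2*Clicks + 3*Reach + 3).
No directed path runs from Signups to Churn, so Churn keeps its natural value.
Clicks = max(Budget, Reach) - 2  [with Budget=6, Reach=0]  = 4
Churn = 2*Budget - 2*Clicks + 5  [with Budget=6, Clicks=4]  = 9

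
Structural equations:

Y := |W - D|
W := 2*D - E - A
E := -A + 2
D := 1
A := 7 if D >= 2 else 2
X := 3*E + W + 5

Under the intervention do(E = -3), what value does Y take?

The intervention breaks the incoming arrows to E: E := -A + 2 no longer applies, and E = -3.
A = 7 if D >= 2 else 2  [with D=1]  = 2
W = 2*D - E - A  [with D=1, E=-3, A=2]  = 3
Y = |W - D|  [with W=3, D=1]  = 2

2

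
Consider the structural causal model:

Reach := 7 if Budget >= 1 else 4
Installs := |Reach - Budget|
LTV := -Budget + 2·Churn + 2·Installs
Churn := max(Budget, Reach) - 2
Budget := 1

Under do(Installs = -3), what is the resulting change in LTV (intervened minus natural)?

do(Installs=-3) replaces the equation Installs := |Reach - Budget| with the constant Installs = -3.
Reach = 7 if Budget >= 1 else 4  [with Budget=1]  = 7
Churn = max(Budget, Reach) - 2  [with Budget=1, Reach=7]  = 5
LTV = -Budget + 2·Churn + 2·Installs  [with Budget=1, Churn=5, Installs=-3]  = 3
Without intervention: Reach = 7 if Budget >= 1 else 4  [with Budget=1]  = 7; Installs = |Reach - Budget|  [with Reach=7, Budget=1]  = 6; Churn = max(Budget, Reach) - 2  [with Budget=1, Reach=7]  = 5; LTV = -Budget + 2·Churn + 2·Installs  [with Budget=1, Churn=5, Installs=6]  = 21.
Change = 3 − 21 = -18.

-18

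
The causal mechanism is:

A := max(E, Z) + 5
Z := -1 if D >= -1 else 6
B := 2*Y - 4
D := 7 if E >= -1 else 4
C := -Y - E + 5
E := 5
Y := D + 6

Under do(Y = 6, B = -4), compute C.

Under do(Y = 6, B = -4), each intervened variable's structural equation is replaced by its fixed value.
C = -Y - E + 5  [with Y=6, E=5]  = -6

-6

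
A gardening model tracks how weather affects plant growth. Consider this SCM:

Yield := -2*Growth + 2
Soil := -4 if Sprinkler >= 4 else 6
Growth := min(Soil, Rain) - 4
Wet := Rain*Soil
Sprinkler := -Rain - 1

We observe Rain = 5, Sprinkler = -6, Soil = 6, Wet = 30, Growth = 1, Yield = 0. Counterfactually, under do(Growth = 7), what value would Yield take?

-12

The intervention breaks the incoming arrows to Growth: Growth := min(Soil, Rain) - 4 no longer applies, and Growth = 7.
Yield = -2*Growth + 2  [with Growth=7]  = -12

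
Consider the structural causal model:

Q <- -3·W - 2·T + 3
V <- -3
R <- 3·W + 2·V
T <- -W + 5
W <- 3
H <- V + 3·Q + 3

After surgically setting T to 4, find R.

Under do(T=4), the mechanism T <- -W + 5 is discarded; T is fixed at 4.
Since R is not a descendant of the intervened variable, it is unaffected.
R = 3·W + 2·V  [with W=3, V=-3]  = 3

3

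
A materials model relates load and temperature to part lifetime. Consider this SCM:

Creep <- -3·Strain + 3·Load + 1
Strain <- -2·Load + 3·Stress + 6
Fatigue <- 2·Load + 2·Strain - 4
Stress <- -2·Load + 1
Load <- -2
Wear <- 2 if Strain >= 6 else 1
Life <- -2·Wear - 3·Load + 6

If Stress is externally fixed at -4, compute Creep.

Under do(Stress=-4), the mechanism Stress <- -2·Load + 1 is discarded; Stress is fixed at -4.
Strain = -2·Load + 3·Stress + 6  [with Load=-2, Stress=-4]  = -2
Creep = -3·Strain + 3·Load + 1  [with Strain=-2, Load=-2]  = 1

1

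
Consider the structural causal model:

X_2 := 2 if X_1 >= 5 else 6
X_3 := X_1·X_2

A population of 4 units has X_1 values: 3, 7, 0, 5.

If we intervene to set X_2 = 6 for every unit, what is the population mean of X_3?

The intervention sets X_2=6 in all 4 units regardless of X_1. Recomputing X_3 per unit gives 18, 42, 0, 30; average 22.5.

22.5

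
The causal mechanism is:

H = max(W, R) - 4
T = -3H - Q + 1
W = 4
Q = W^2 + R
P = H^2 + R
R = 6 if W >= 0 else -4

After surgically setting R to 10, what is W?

4

Under do(R=10), the mechanism R = 6 if W >= 0 else -4 is discarded; R is fixed at 10.
W is not downstream of the intervention, so its value is determined by the original equations.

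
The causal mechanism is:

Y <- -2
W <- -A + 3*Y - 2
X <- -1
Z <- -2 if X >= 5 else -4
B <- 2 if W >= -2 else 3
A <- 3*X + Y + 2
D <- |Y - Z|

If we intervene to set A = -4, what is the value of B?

The intervention breaks the incoming arrows to A: A <- 3*X + Y + 2 no longer applies, and A = -4.
W = -A + 3*Y - 2  [with A=-4, Y=-2]  = -4
B = 2 if W >= -2 else 3  [with W=-4]  = 3

3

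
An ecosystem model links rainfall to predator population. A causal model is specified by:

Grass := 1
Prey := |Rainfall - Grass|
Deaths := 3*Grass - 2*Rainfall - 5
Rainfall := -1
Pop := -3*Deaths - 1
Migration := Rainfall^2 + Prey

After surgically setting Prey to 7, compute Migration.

do(Prey=7) replaces the equation Prey := |Rainfall - Grass| with the constant Prey = 7.
Migration = Rainfall^2 + Prey  [with Rainfall=-1, Prey=7]  = 8

8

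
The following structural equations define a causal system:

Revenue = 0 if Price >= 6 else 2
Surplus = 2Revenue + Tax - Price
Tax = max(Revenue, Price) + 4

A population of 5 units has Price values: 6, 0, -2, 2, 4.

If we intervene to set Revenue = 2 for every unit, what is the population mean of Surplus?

do(Revenue=2) breaks Revenue's dependence on Price. With Revenue=2 fixed, Surplus across the units is 8, 10, 12, 8, 8, mean 9.2.

9.2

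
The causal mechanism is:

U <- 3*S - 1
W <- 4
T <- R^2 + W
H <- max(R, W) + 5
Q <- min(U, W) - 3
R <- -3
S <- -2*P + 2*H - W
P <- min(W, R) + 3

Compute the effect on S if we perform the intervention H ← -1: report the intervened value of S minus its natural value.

-20

do(H=-1) replaces the equation H <- max(R, W) + 5 with the constant H = -1.
P = min(W, R) + 3  [with W=4, R=-3]  = 0
S = -2*P + 2*H - W  [with P=0, H=-1, W=4]  = -6
Without intervention: H = max(R, W) + 5  [with R=-3, W=4]  = 9; P = min(W, R) + 3  [with W=4, R=-3]  = 0; S = -2*P + 2*H - W  [with P=0, H=9, W=4]  = 14.
Change = -6 − 14 = -20.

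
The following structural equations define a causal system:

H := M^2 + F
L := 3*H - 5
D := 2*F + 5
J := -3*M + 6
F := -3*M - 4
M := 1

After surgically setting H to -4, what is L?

do(H=-4) replaces the equation H := M^2 + F with the constant H = -4.
L = 3*H - 5  [with H=-4]  = -17

-17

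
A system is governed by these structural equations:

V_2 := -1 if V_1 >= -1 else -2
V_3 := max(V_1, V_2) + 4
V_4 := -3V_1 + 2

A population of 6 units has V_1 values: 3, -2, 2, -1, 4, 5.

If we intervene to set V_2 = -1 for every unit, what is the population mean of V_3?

6

do(V_2=-1) breaks V_2's dependence on V_1. With V_2=-1 fixed, V_3 across the units is 7, 3, 6, 3, 8, 9, mean 6.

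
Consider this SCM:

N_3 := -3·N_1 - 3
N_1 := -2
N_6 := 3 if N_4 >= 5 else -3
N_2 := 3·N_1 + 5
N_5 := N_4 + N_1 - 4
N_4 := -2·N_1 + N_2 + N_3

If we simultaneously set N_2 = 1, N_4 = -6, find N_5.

Setting N_2 = 1, N_4 = -6 by intervention discards those variables' equations.
N_5 = N_4 + N_1 - 4  [with N_4=-6, N_1=-2]  = -12

-12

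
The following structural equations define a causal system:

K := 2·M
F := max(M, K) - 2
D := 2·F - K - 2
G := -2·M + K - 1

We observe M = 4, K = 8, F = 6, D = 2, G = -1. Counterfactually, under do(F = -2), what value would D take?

-14

The intervention breaks the incoming arrows to F: F := max(M, K) - 2 no longer applies, and F = -2.
K = 2·M  [with M=4]  = 8
D = 2·F - K - 2  [with F=-2, K=8]  = -14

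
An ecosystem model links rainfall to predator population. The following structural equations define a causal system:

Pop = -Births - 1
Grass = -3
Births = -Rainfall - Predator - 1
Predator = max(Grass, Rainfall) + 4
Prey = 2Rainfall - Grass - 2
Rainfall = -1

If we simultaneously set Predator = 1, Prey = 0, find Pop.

0

The joint intervention fixes Predator = 1, Prey = 0, removing each variable's own equation.
Births = -Rainfall - Predator - 1  [with Rainfall=-1, Predator=1]  = -1
Pop = -Births - 1  [with Births=-1]  = 0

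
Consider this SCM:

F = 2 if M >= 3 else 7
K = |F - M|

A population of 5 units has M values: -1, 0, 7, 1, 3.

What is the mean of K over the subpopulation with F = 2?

3

Observing F=2 restricts to units where F's equation naturally yields 2: M ∈ {7, 3}. In that subpopulation K = 5, 1, mean 3.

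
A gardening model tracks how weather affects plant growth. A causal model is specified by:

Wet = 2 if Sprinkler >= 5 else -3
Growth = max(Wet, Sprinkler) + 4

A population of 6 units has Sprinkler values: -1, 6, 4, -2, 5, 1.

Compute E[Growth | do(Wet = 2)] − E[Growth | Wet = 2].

Every unit gets Wet=2 under the intervention. Growth values become 6, 10, 8, 6, 9, 6; E[Growth|do(Wet=2)] = 7.5.
Observing Wet=2 restricts to units where Wet's equation naturally yields 2: Sprinkler ∈ {6, 5}. In that subpopulation Growth = 10, 9, mean 9.5.
Difference = 7.5 − 9.5 = -2.

-2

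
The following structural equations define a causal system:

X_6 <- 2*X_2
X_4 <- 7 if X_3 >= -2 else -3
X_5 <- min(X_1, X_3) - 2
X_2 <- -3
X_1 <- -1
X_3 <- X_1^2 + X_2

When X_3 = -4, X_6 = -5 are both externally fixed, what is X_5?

-6

The joint intervention fixes X_3 = -4, X_6 = -5, removing each variable's own equation.
X_5 = min(X_1, X_3) - 2  [with X_1=-1, X_3=-4]  = -6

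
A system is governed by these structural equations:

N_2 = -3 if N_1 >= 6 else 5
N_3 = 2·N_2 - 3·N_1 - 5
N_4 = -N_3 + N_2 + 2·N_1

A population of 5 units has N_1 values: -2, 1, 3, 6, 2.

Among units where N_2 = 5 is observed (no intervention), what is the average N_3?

2

Observing N_2=5 restricts to units where N_2's equation naturally yields 5: N_1 ∈ {-2, 1, 3, 2}. In that subpopulation N_3 = 11, 2, -4, -1, mean 2.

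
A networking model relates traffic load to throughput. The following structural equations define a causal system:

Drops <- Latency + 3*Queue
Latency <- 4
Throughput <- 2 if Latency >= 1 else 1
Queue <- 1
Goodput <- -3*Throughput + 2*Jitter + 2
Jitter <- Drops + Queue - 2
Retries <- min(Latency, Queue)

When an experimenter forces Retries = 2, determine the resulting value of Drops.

Under do(Retries=2), the mechanism Retries <- min(Latency, Queue) is discarded; Retries is fixed at 2.
Since Drops is not a descendant of the intervened variable, it is unaffected.
Drops = Latency + 3*Queue  [with Latency=4, Queue=1]  = 7

7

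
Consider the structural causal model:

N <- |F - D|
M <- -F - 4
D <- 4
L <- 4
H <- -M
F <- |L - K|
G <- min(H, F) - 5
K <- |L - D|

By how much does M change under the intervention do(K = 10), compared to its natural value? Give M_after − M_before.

-2

do(K=10) replaces the equation K <- |L - D| with the constant K = 10.
F = |L - K|  [with L=4, K=10]  = 6
M = -F - 4  [with F=6]  = -10
Without intervention: K = |L - D|  [with L=4, D=4]  = 0; F = |L - K|  [with L=4, K=0]  = 4; M = -F - 4  [with F=4]  = -8.
Change = -10 − (-8) = -2.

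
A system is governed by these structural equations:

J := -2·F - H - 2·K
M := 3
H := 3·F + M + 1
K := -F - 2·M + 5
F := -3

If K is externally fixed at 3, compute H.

The intervention breaks the incoming arrows to K: K := -F - 2·M + 5 no longer applies, and K = 3.
H is not downstream of the intervention, so its value is determined by the original equations.
H = 3·F + M + 1  [with F=-3, M=3]  = -5

-5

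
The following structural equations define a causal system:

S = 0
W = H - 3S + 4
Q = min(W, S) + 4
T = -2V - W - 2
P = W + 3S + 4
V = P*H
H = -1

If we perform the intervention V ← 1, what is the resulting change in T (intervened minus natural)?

The intervention breaks the incoming arrows to V: V = P*H no longer applies, and V = 1.
W = H - 3S + 4  [with H=-1, S=0]  = 3
T = -2V - W - 2  [with V=1, W=3]  = -7
Without intervention: W = H - 3S + 4  [with H=-1, S=0]  = 3; P = W + 3S + 4  [with W=3, S=0]  = 7; V = P*H  [with P=7, H=-1]  = -7; T = -2V - W - 2  [with V=-7, W=3]  = 9.
Change = -7 − 9 = -16.

-16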